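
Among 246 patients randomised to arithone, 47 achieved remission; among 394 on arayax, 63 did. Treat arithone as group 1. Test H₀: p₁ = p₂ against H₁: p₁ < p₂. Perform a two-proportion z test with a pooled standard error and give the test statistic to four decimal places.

p̂₁ = 47/246 = 0.191057, p̂₂ = 63/394 = 0.159898.
Pooled p̂ = (47+63)/(246+394) = 110/640 = 0.171875.
SE = √(0.142334 × 0.00660311) = 0.030657.
z = (0.191057 − 0.159898)/0.030657 = 0.031159/0.030657 = 1.0164.

z = 1.0164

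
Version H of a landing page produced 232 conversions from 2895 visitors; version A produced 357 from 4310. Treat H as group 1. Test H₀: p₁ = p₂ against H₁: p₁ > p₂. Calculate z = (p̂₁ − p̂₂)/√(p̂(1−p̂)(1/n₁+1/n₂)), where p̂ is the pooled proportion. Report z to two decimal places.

z = -0.41

p̂₁ = 232/2895 = 0.0801, p̂₂ = 357/4310 = 0.0828.
Pooled p̂ = (232+357)/(2895+4310) = 589/7205 = 0.0817.
SE = √(p̂(1−p̂)(1/n₁+1/n₂)) = √(0.0817·0.9183·0.000577442) = √(4.33462e-05) = 0.0066.
z = (0.0801 − 0.0828)/0.0066 = -0.0027/0.0066 = -0.41.
p-value = P(Z > -0.409) ≈ 0.6587.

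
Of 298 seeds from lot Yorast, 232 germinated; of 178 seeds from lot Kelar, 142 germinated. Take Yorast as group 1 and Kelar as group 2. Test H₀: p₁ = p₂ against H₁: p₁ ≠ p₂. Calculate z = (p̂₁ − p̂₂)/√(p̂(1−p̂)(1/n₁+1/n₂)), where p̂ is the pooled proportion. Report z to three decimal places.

z = -0.495

p̂₁ = 232/298 = 0.77852, p̂₂ = 142/178 = 0.79775.
Pooled p̂ = (232+142)/(298+178) = 374/476 = 0.78571.
SE = √(0.168367 × 0.00897368) = 0.03887.
z = (0.77852 − 0.79775)/0.03887 = -0.01923/0.03887 = -0.495.
p-value = 2·P(Z > 0.495) ≈ 0.6208.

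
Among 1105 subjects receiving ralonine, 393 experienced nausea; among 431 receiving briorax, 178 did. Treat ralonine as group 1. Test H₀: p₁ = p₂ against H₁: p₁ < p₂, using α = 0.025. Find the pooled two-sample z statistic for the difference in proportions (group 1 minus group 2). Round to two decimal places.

p̂₁ = 393/1105 = 0.3557, p̂₂ = 178/431 = 0.4130.
Pooled p̂ = (393+178)/(1105+431) = 571/1536 = 0.3717.
SE = √(0.233551 × 0.00322516) = 0.0274.
z = (0.3557 − 0.4130)/0.0274 = -0.0573/0.0274 = -2.09.
p-value = P(Z < -2.089) ≈ 0.0183, so at α = 0.025 we reject H₀.

z = -2.09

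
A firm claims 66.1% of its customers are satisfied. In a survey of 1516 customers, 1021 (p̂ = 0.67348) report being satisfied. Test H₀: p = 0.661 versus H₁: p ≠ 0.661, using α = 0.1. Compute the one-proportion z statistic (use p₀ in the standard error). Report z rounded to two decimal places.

p̂ = 1021/1516 ≈ 0.67348.
SE = √(p₀(1−p₀)/n) = √(0.22408/1516) = 0.01216.
z = (0.67348 − 0.661)/0.01216 = 0.01248/0.01216 = 1.03.
Two-sided p-value ≈ 2·Φ(−1.027) = 0.3045, so at α = 0.1 we fail to reject H₀.

z = 1.03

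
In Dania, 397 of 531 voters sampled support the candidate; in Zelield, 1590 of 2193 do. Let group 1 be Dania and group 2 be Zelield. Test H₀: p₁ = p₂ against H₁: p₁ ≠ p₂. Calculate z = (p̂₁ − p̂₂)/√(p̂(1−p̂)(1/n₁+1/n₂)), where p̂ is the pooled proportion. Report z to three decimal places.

z = 1.052

p̂₁ = 397/531 = 0.747646, p̂₂ = 1590/2193 = 0.725034.
Pooled p̂ = (397+1590)/(531+2193) = 1987/2724 = 0.729442.
SE = √(0.197356 × 0.00233924) = 0.021486.
z = (0.747646 − 0.725034)/0.021486 = 0.022612/0.021486 = 1.052.
p-value = 2·P(Z > 1.052) ≈ 0.2926.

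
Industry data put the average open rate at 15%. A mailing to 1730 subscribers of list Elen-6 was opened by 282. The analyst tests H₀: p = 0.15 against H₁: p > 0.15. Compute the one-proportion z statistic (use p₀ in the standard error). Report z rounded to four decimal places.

z = 1.5150

p̂ = 282/1730 ≈ 0.163006.
Under H₀, SE = √(0.15·0.85/1730) = √(7.36994e-05) = 0.008585.
z = (0.163006 − 0.15)/0.008585 = 0.013006/0.008585 = 1.5150.
p-value = P(Z > 1.515) ≈ 0.0649.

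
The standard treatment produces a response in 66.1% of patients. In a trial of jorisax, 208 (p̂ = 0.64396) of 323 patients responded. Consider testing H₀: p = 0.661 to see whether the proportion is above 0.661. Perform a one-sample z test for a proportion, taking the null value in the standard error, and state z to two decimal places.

p̂ = 208/323 ≈ 0.6440.
SE = √(p₀(1−p₀)/n) = √(0.22408/323) = 0.0263.
z = (0.6440 − 0.661)/0.0263 = -0.0170/0.0263 = -0.65.
p-value = P(Z > -0.647) ≈ 0.7411.

z = -0.65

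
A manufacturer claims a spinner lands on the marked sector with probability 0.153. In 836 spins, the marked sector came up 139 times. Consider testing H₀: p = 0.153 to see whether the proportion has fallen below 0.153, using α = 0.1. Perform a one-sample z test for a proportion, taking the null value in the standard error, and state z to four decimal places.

z = 1.0657

p̂ = 139/836 = 0.166268.
Under H₀, SE = √(0.153·0.847/836) = √(0.000155013) = 0.012450.
z = (0.166268 − 0.153)/0.012450 = 0.013268/0.012450 = 1.0657.
p-value = P(Z < 1.066) ≈ 0.8567; since p > α = 0.1, fail to reject H₀.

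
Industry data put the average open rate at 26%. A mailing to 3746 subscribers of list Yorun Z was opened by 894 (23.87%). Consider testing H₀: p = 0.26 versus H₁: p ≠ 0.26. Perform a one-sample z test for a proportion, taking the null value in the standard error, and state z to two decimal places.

z = -2.98

p̂ = 894/3746 = 0.23865.
SE = √(p₀(1−p₀)/n) = √(0.1924/3746) = 0.00717.
z = (0.23865 − 0.26)/0.00717 = -0.02135/0.00717 = -2.98.
p-value = 2·P(Z > 2.978) ≈ 0.0029.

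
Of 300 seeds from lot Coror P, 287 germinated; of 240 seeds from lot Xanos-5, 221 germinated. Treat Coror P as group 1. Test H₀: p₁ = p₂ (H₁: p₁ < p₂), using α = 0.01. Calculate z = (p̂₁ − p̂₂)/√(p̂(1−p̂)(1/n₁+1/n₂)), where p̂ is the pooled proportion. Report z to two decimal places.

z = 1.75

p̂₁ = 287/300 ≈ 0.95667, p̂₂ = 221/240 ≈ 0.92083.
Pooled p̂ = (287+221)/(300+240) = 508/540 = 0.94074.
SE = √(0.0557476 × 0.0075) = 0.02045.
z = (0.95667 − 0.92083)/0.02045 = 0.03584/0.02045 = 1.75.
p-value = P(Z < 1.752) ≈ 0.9602, so at α = 0.01 we fail to reject H₀.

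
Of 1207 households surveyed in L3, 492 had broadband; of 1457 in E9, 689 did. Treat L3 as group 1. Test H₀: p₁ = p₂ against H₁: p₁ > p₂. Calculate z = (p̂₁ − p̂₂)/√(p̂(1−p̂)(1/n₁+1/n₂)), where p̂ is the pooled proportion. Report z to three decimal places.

z = -3.376

p̂₁ = 492/1207 ≈ 0.407622, p̂₂ = 689/1457 ≈ 0.472889.
Pooled p̂ = (492+689)/(1207+1457) = 1181/2664 = 0.443318.
SE = √(p̂(1−p̂)(1/n₁+1/n₂)) = √(0.443318·0.556682·0.00151484) = √(0.000373844) = 0.019335.
z = (0.407622 − 0.472889)/0.019335 = -0.065267/0.019335 = -3.376.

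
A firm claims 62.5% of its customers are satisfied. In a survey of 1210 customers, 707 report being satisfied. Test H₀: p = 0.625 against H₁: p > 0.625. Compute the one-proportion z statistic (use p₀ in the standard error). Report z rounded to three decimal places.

p̂ = 707/1210 ≈ 0.5842975.
Standard error under H₀: √(0.625×0.375/1210) = 0.0139176.
z = (0.5842975 − 0.625)/0.0139176 = -0.0407025/0.0139176 = -2.925.

z = -2.925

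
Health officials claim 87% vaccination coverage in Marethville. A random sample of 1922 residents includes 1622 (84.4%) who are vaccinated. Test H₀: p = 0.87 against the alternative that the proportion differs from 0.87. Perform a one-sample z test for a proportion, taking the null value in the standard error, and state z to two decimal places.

p̂ = 1622/1922 = 0.84391.
SE = √(p₀(1−p₀)/n) = √(0.1131/1922) = 0.00767.
z = (0.84391 − 0.87)/0.00767 = -0.02609/0.00767 = -3.40.

z = -3.40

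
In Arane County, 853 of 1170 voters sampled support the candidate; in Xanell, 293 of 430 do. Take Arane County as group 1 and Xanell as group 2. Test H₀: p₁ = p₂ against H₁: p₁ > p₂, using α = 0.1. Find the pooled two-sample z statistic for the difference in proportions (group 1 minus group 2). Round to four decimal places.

p̂₁ = 853/1170 ≈ 0.7290598, p̂₂ = 293/430 ≈ 0.6813953.
Pooled p̂ = (853+293)/(1170+430) = 1146/1600 = 0.7162500.
SE = √(0.203236 × 0.00318028) = 0.0254234.
z = (0.7290598 − 0.6813953)/0.0254234 = 0.0476645/0.0254234 = 1.8748.
p-value = P(Z > 1.875) ≈ 0.0304. With α = 0.1, reject H₀.

z = 1.8748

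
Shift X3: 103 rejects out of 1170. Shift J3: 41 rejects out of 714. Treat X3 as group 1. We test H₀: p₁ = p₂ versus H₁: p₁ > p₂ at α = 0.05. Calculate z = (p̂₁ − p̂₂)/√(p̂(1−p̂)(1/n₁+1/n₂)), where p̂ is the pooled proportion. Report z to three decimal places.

z = 2.426

p̂₁ = 103/1170 ≈ 0.08803, p̂₂ = 41/714 ≈ 0.05742.
Pooled p̂ = (103+41)/(1170+714) = 144/1884 = 0.07643.
SE = √(p̂(1−p̂)(1/n₁+1/n₂)) = √(0.07643·0.92357·0.00225526) = √(0.000159201) = 0.01262.
z = (0.08803 − 0.05742)/0.01262 = 0.03061/0.01262 = 2.426.
p-value = P(Z > 2.426) ≈ 0.0076; since p < α = 0.05, reject H₀.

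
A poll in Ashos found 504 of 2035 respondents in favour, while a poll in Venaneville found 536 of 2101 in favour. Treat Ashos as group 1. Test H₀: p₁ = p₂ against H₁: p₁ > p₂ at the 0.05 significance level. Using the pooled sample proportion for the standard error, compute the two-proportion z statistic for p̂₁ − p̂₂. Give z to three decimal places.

p̂₁ = 504/2035 = 0.24767, p̂₂ = 536/2101 = 0.25512.
Pooled p̂ = (504+536)/(2035+2101) = 1040/4136 = 0.25145.
SE = √(0.188223 × 0.000967364) = 0.01349.
z = (0.24767 − 0.25512)/0.01349 = -0.00745/0.01349 = -0.552.
p-value = P(Z > -0.552) ≈ 0.7096. With α = 0.05, fail to reject H₀.

z = -0.552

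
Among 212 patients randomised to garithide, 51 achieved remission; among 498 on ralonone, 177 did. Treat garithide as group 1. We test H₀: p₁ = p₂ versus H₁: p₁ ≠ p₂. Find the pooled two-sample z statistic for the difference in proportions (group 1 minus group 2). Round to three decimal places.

p̂₁ = 51/212 ≈ 0.240566, p̂₂ = 177/498 ≈ 0.355422.
Pooled p̂ = (51+177)/(212+498) = 228/710 = 0.321127.
SE = √(0.218004 × 0.00672501) = 0.038289.
z = (0.240566 − 0.355422)/0.038289 = -0.114856/0.038289 = -3.000.
Two-sided p-value ≈ 2·Φ(−3.000) = 0.0027.

z = -3.000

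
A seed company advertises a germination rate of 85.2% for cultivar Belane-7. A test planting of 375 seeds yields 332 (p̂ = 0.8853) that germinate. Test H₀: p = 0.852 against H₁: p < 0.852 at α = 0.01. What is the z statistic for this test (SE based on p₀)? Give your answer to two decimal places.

p̂ = 332/375 ≈ 0.8853.
Under H₀, SE = √(0.852·0.148/375) = √(0.000336256) = 0.0183.
z = (0.8853 − 0.852)/0.0183 = 0.0333/0.0183 = 1.82.
p-value = P(Z < 1.818) ≈ 0.9655; since p > α = 0.01, fail to reject H₀.

z = 1.82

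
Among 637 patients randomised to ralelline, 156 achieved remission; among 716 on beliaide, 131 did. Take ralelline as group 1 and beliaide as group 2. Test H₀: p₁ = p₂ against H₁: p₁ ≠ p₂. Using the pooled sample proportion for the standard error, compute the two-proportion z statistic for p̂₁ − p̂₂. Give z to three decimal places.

p̂₁ = 156/637 = 0.244898, p̂₂ = 131/716 = 0.182961.
Pooled p̂ = (156+131)/(637+716) = 287/1353 = 0.212121.
SE = √(p̂(1−p̂)(1/n₁+1/n₂)) = √(0.212121·0.787879·0.00296651) = √(0.00049578) = 0.022266.
z = (0.244898 − 0.182961)/0.022266 = 0.061937/0.022266 = 2.782.
Two-sided p-value ≈ 2·Φ(−2.782) = 0.0054.

z = 2.782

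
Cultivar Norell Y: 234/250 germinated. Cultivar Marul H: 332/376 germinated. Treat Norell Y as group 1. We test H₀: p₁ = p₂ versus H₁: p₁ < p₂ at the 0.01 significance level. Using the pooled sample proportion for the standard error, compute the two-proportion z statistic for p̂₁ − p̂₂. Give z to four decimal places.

z = 2.2071

p̂₁ = 234/250 = 0.936000, p̂₂ = 332/376 = 0.882979.
Pooled p̂ = (234+332)/(250+376) = 566/626 = 0.904153.
SE = √(p̂(1−p̂)(1/n₁+1/n₂)) = √(0.904153·0.095847·0.00665957) = √(0.000577119) = 0.024023.
z = (0.936000 − 0.882979)/0.024023 = 0.053021/0.024023 = 2.2071.
p-value = P(Z < 2.207) ≈ 0.9863. With α = 0.01, fail to reject H₀.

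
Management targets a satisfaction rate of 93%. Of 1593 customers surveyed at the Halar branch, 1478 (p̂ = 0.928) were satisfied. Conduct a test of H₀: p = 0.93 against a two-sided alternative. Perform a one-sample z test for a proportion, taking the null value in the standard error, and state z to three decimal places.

p̂ = 1478/1593 ≈ 0.92781.
Standard error under H₀: √(0.93×0.07/1593) = 0.00639.
z = (0.92781 − 0.93)/0.00639 = -0.00219/0.00639 = -0.343.

z = -0.343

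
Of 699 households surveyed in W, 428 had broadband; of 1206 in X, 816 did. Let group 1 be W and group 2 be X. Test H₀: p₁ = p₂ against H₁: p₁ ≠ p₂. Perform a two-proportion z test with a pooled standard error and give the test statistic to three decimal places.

z = -2.842

p̂₁ = 428/699 = 0.61230, p̂₂ = 816/1206 = 0.67662.
Pooled p̂ = (428+816)/(699+1206) = 1244/1905 = 0.65302.
SE = √(p̂(1−p̂)(1/n₁+1/n₂)) = √(0.65302·0.34698·0.0022598) = √(0.000512038) = 0.02263.
z = (0.61230 − 0.67662)/0.02263 = -0.06432/0.02263 = -2.842.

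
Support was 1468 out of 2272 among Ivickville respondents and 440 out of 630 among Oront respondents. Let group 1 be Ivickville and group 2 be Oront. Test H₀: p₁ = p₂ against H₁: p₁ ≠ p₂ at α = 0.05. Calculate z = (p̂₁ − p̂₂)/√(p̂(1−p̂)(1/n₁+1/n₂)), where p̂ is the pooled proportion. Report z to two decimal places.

z = -2.45

p̂₁ = 1468/2272 = 0.64613, p̂₂ = 440/630 = 0.69841.
Pooled p̂ = (1468+440)/(2272+630) = 1908/2902 = 0.65748.
SE = √(0.225201 × 0.00202744) = 0.02137.
z = (0.64613 − 0.69841)/0.02137 = -0.05228/0.02137 = -2.45.
p-value = 2·P(Z > 2.447) ≈ 0.0144, so at α = 0.05 we reject H₀.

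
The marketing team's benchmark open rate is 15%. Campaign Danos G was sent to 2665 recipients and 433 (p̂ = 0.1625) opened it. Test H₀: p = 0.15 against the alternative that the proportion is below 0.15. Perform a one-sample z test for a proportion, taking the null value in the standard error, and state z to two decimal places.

p̂ = 433/2665 ≈ 0.16248.
Under H₀, SE = √(0.15·0.85/2665) = √(4.78424e-05) = 0.00692.
z = (0.16248 − 0.15)/0.00692 = 0.01248/0.00692 = 1.80.
p-value = P(Z < 1.804) ≈ 0.9644.

z = 1.80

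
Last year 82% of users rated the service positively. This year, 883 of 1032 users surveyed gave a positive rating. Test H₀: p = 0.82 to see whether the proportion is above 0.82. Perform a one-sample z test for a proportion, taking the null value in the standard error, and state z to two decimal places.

p̂ = 883/1032 ≈ 0.85562.
Standard error under H₀: √(0.82×0.18/1032) = 0.01196.
z = (0.85562 − 0.82)/0.01196 = 0.03562/0.01196 = 2.98.

z = 2.98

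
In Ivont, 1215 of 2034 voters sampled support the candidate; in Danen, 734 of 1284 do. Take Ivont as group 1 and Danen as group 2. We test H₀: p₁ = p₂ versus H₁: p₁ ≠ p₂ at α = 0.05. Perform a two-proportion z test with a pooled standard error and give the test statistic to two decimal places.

p̂₁ = 1215/2034 = 0.5973, p̂₂ = 734/1284 = 0.5717.
Pooled p̂ = (1215+734)/(2034+1284) = 1949/3318 = 0.5874.
SE = √(0.242361 × 0.00127046) = 0.0175.
z = (0.5973 − 0.5717)/0.0175 = 0.0256/0.0175 = 1.46.
p-value = 2·P(Z > 1.464) ≈ 0.1431, so at α = 0.05 we fail to reject H₀.

z = 1.46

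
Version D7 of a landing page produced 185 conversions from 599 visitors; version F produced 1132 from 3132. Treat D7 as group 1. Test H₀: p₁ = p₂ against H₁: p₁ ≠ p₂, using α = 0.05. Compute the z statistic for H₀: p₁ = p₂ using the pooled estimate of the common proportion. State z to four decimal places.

p̂₁ = 185/599 ≈ 0.3088481, p̂₂ = 1132/3132 ≈ 0.3614304.
Pooled p̂ = (185+1132)/(599+3132) = 1317/3731 = 0.3529885.
SE = √(p̂(1−p̂)(1/n₁+1/n₂)) = √(0.3529885·0.6470115·0.00198873) = √(0.000454202) = 0.0213120.
z = (0.3088481 − 0.3614304)/0.0213120 = -0.0525823/0.0213120 = -2.4673.
Two-sided p-value ≈ 2·Φ(−2.467) = 0.0136, so at α = 0.05 we reject H₀.

z = -2.4673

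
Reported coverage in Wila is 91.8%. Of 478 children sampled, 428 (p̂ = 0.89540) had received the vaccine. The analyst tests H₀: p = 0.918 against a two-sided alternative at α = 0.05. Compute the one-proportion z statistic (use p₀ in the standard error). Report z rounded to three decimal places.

p̂ = 428/478 = 0.89540.
SE = √(p₀(1−p₀)/n) = √(0.075276/478) = 0.01255.
z = (0.89540 − 0.918)/0.01255 = -0.02260/0.01255 = -1.801.
p-value = 2·P(Z > 1.801) ≈ 0.0717; since p > α = 0.05, fail to reject H₀.

z = -1.801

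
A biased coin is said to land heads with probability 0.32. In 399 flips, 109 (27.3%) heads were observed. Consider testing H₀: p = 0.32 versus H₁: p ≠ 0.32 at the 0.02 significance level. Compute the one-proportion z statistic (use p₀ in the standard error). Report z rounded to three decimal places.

p̂ = 109/399 ≈ 0.27318.
SE = √(p₀(1−p₀)/n) = √(0.2176/399) = 0.02335.
z = (0.27318 − 0.32)/0.02335 = -0.04682/0.02335 = -2.005.
Two-sided p-value ≈ 2·Φ(−2.005) = 0.0450. With α = 0.02, fail to reject H₀.

z = -2.005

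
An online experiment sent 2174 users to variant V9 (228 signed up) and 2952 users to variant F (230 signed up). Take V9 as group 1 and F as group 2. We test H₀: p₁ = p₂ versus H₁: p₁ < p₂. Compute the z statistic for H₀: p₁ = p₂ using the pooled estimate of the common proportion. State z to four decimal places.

p̂₁ = 228/2174 = 0.1048758, p̂₂ = 230/2952 = 0.0779133.
Pooled p̂ = (228+230)/(2174+2952) = 458/5126 = 0.0893484.
SE = √(0.0813653 × 0.000798735) = 0.0080616.
z = (0.1048758 − 0.0779133)/0.0080616 = 0.0269625/0.0080616 = 3.3446.
p-value = P(Z < 3.345) ≈ 0.9996.

z = 3.3446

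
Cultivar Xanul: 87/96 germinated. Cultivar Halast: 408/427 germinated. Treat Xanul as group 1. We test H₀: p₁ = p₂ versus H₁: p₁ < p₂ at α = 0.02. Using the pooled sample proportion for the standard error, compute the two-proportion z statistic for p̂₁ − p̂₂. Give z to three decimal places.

p̂₁ = 87/96 = 0.90625, p̂₂ = 408/427 = 0.95550.
Pooled p̂ = (87+408)/(96+427) = 495/523 = 0.94646.
SE = √(p̂(1−p̂)(1/n₁+1/n₂)) = √(0.94646·0.05354·0.0127586) = √(0.000646491) = 0.02543.
z = (0.90625 − 0.95550)/0.02543 = -0.04925/0.02543 = -1.937.
p-value = P(Z < -1.937) ≈ 0.0264, so at α = 0.02 we fail to reject H₀.

z = -1.937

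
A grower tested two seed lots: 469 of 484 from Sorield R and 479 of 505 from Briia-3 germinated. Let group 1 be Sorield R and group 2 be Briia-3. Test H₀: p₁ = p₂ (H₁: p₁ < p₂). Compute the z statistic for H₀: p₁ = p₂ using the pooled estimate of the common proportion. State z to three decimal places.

p̂₁ = 469/484 ≈ 0.969008, p̂₂ = 479/505 ≈ 0.948515.
Pooled p̂ = (469+479)/(484+505) = 948/989 = 0.958544.
SE = √(p̂(1−p̂)(1/n₁+1/n₂)) = √(0.958544·0.041456·0.00404631) = √(0.00016079) = 0.012680.
z = (0.969008 − 0.948515)/0.012680 = 0.020493/0.012680 = 1.616.

z = 1.616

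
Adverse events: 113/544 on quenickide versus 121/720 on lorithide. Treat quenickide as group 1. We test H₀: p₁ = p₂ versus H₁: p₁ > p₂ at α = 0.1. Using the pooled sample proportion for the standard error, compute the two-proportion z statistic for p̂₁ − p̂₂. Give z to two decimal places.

z = 1.80

p̂₁ = 113/544 ≈ 0.20772, p̂₂ = 121/720 ≈ 0.16806.
Pooled p̂ = (113+121)/(544+720) = 234/1264 = 0.18513.
SE = √(0.150855 × 0.00322712) = 0.02206.
z = (0.20772 − 0.16806)/0.02206 = 0.03966/0.02206 = 1.80.
p-value = P(Z > 1.798) ≈ 0.0361, so at α = 0.1 we reject H₀.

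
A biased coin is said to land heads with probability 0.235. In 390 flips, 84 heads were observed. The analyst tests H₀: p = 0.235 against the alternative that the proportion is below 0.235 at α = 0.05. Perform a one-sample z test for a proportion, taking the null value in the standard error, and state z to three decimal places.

p̂ = 84/390 = 0.21538.
Under H₀, SE = √(0.235·0.765/390) = √(0.000460962) = 0.02147.
z = (0.21538 − 0.235)/0.02147 = -0.01962/0.02147 = -0.914.
p-value = P(Z < -0.914) ≈ 0.1805. With α = 0.05, fail to reject H₀.

z = -0.914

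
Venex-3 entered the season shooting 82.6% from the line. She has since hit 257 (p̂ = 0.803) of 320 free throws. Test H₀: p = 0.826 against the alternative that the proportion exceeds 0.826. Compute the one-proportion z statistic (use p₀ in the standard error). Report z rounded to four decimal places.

z = -1.0794

p̂ = 257/320 = 0.803125.
Standard error under H₀: √(0.826×0.174/320) = 0.021193.
z = (0.803125 − 0.826)/0.021193 = -0.022875/0.021193 = -1.0794.
p-value = P(Z > -1.079) ≈ 0.8598.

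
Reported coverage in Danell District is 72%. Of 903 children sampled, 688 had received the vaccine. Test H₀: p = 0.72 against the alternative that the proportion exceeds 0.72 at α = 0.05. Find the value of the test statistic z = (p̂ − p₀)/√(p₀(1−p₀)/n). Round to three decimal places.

p̂ = 688/903 ≈ 0.76190.
Standard error under H₀: √(0.72×0.28/903) = 0.01494.
z = (0.76190 − 0.72)/0.01494 = 0.04190/0.01494 = 2.805.
p-value = P(Z > 2.805) ≈ 0.0025; since p < α = 0.05, reject H₀.

z = 2.805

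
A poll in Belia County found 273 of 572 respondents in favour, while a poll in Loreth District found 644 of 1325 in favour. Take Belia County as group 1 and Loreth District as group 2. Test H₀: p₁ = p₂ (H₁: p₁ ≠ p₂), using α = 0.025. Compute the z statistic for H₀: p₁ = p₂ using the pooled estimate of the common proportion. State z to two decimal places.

p̂₁ = 273/572 ≈ 0.4773, p̂₂ = 644/1325 ≈ 0.4860.
Pooled p̂ = (273+644)/(572+1325) = 917/1897 = 0.4834.
SE = √(0.249724 × 0.00250297) = 0.0250.
z = (0.4773 − 0.4860)/0.0250 = -0.0087/0.0250 = -0.35.
Two-sided p-value ≈ 2·Φ(−0.351) = 0.7259. With α = 0.025, fail to reject H₀.

z = -0.35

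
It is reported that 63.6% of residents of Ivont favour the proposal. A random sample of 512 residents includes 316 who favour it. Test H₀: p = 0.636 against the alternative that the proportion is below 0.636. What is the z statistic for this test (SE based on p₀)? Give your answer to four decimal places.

p̂ = 316/512 = 0.617188.
SE = √(p₀(1−p₀)/n) = √(0.2315/512) = 0.021264.
z = (0.617188 − 0.636)/0.021264 = -0.018812/0.021264 = -0.8847.
p-value = P(Z < -0.885) ≈ 0.1882.

z = -0.8847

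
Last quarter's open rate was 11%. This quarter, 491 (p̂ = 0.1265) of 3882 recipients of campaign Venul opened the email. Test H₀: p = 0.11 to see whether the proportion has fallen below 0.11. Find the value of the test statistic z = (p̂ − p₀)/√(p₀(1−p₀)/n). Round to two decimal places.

p̂ = 491/3882 = 0.12648.
Under H₀, SE = √(0.11·0.89/3882) = √(2.5219e-05) = 0.00502.
z = (0.12648 − 0.11)/0.00502 = 0.01648/0.00502 = 3.28.

z = 3.28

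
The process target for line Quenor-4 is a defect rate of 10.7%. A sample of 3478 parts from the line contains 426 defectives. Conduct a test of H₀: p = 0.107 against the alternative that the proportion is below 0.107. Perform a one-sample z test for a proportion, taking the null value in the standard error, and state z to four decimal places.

z = 2.9542

p̂ = 426/3478 ≈ 0.1224842.
SE = √(p₀(1−p₀)/n) = √(0.095551/3478) = 0.0052415.
z = (0.1224842 − 0.107)/0.0052415 = 0.0154842/0.0052415 = 2.9542.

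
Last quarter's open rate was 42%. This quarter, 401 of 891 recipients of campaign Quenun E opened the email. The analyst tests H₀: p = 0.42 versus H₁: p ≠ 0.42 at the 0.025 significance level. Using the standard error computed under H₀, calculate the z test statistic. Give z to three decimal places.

z = 1.818

p̂ = 401/891 ≈ 0.450056.
SE = √(p₀(1−p₀)/n) = √(0.2436/891) = 0.016535.
z = (0.450056 − 0.42)/0.016535 = 0.030056/0.016535 = 1.818.
p-value = 2·P(Z > 1.818) ≈ 0.0691. With α = 0.025, fail to reject H₀.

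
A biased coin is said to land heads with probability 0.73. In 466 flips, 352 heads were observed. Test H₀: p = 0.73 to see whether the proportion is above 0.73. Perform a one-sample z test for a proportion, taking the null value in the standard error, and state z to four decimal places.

p̂ = 352/466 = 0.755365.
SE = √(p₀(1−p₀)/n) = √(0.1971/466) = 0.020566.
z = (0.755365 − 0.73)/0.020566 = 0.025365/0.020566 = 1.2333.

z = 1.2333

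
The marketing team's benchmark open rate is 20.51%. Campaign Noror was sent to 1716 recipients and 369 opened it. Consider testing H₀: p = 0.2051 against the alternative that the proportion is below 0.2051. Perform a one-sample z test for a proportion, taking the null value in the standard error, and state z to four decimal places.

z = 1.0193

p̂ = 369/1716 ≈ 0.215035.
Under H₀, SE = √(0.2051·0.7949/1716) = √(9.50082e-05) = 0.009747.
z = (0.215035 − 0.2051)/0.009747 = 0.009935/0.009747 = 1.0193.
p-value = P(Z < 1.019) ≈ 0.8460.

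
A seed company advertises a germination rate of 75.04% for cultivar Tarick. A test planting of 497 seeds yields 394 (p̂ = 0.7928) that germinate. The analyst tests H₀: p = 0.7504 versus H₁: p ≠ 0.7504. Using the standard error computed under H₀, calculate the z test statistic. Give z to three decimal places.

p̂ = 394/497 ≈ 0.79276.
Under H₀, SE = √(0.7504·0.2496/497) = √(0.000376861) = 0.01941.
z = (0.79276 − 0.7504)/0.01941 = 0.04236/0.01941 = 2.182.
Two-sided p-value ≈ 2·Φ(−2.182) = 0.0291.

z = 2.182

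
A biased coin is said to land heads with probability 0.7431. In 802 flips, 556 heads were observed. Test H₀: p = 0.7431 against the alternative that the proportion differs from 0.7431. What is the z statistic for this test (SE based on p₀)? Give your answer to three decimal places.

z = -3.230

p̂ = 556/802 ≈ 0.693267.
Standard error under H₀: √(0.7431×0.2569/802) = 0.015428.
z = (0.693267 − 0.7431)/0.015428 = -0.049833/0.015428 = -3.230.
Two-sided p-value ≈ 2·Φ(−3.230) = 0.0012.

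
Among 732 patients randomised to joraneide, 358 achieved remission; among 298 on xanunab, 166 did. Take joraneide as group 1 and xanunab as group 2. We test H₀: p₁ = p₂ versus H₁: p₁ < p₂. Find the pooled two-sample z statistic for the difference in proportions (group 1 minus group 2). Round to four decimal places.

z = -1.9788

p̂₁ = 358/732 = 0.489071, p̂₂ = 166/298 = 0.557047.
Pooled p̂ = (358+166)/(732+298) = 524/1030 = 0.508738.
SE = √(0.249924 × 0.00472182) = 0.034353.
z = (0.489071 − 0.557047)/0.034353 = -0.067976/0.034353 = -1.9788.
p-value = P(Z < -1.979) ≈ 0.0239.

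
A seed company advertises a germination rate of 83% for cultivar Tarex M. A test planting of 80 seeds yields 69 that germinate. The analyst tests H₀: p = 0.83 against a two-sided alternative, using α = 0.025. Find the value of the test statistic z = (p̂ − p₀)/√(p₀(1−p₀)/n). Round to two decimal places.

p̂ = 69/80 ≈ 0.8625.
Standard error under H₀: √(0.83×0.17/80) = 0.0420.
z = (0.8625 − 0.83)/0.0420 = 0.0325/0.0420 = 0.77.
p-value = 2·P(Z > 0.774) ≈ 0.4390. With α = 0.025, fail to reject H₀.

z = 0.77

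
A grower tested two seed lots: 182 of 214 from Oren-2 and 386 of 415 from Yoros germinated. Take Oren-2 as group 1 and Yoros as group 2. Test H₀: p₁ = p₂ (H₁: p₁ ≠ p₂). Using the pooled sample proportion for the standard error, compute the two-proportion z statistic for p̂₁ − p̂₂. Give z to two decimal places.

z = -3.20

p̂₁ = 182/214 = 0.8505, p̂₂ = 386/415 = 0.9301.
Pooled p̂ = (182+386)/(214+415) = 568/629 = 0.9030.
SE = √(0.0875743 × 0.00708254) = 0.0249.
z = (0.8505 − 0.9301)/0.0249 = -0.0796/0.0249 = -3.20.
p-value = 2·P(Z > 3.198) ≈ 0.0014.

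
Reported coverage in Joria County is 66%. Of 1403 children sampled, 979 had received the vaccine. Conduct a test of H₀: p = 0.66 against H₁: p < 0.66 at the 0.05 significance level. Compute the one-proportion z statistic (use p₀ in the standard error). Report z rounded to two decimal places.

z = 2.99

p̂ = 979/1403 = 0.69779.
SE = √(p₀(1−p₀)/n) = √(0.2244/1403) = 0.01265.
z = (0.69779 − 0.66)/0.01265 = 0.03779/0.01265 = 2.99.
p-value = P(Z < 2.988) ≈ 0.9986; since p > α = 0.05, fail to reject H₀.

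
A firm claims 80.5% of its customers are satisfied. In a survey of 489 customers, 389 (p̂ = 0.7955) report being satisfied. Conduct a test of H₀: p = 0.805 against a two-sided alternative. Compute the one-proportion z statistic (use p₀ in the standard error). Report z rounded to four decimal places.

z = -0.5302

p̂ = 389/489 = 0.795501.
Standard error under H₀: √(0.805×0.195/489) = 0.017917.
z = (0.795501 − 0.805)/0.017917 = -0.009499/0.017917 = -0.5302.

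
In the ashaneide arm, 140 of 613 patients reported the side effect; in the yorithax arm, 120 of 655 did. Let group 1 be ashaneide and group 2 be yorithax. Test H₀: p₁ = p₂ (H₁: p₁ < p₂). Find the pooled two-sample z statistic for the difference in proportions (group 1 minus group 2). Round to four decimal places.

p̂₁ = 140/613 ≈ 0.2283850, p̂₂ = 120/655 ≈ 0.1832061.
Pooled p̂ = (140+120)/(613+655) = 260/1268 = 0.2050473.
SE = √(p̂(1−p̂)(1/n₁+1/n₂)) = √(0.2050473·0.7949527·0.00315804) = √(0.00051477) = 0.0226885.
z = (0.2283850 − 0.1832061)/0.0226885 = 0.0451789/0.0226885 = 1.9913.
p-value = P(Z < 1.991) ≈ 0.9768.

z = 1.9913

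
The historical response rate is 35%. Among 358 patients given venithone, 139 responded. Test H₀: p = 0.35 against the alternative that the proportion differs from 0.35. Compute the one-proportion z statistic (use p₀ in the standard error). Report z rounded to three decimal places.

p̂ = 139/358 ≈ 0.38827.
SE = √(p₀(1−p₀)/n) = √(0.2275/358) = 0.02521.
z = (0.38827 − 0.35)/0.02521 = 0.03827/0.02521 = 1.518.
Two-sided p-value ≈ 2·Φ(−1.518) = 0.1290.

z = 1.518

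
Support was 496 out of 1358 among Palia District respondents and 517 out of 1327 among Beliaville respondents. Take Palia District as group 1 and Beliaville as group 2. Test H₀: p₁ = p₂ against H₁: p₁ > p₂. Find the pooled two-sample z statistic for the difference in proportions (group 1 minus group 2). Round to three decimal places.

z = -1.302

p̂₁ = 496/1358 ≈ 0.36524, p̂₂ = 517/1327 ≈ 0.38960.
Pooled p̂ = (496+517)/(1358+1327) = 1013/2685 = 0.37728.
SE = √(p̂(1−p̂)(1/n₁+1/n₂)) = √(0.37728·0.62272·0.00148996) = √(0.000350051) = 0.01871.
z = (0.36524 − 0.38960)/0.01871 = -0.02436/0.01871 = -1.302.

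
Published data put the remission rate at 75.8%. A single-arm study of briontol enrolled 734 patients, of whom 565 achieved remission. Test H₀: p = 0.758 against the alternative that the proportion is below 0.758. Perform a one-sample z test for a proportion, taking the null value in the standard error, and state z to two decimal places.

z = 0.74

p̂ = 565/734 ≈ 0.76975.
SE = √(p₀(1−p₀)/n) = √(0.18344/734) = 0.01581.
z = (0.76975 − 0.758)/0.01581 = 0.01175/0.01581 = 0.74.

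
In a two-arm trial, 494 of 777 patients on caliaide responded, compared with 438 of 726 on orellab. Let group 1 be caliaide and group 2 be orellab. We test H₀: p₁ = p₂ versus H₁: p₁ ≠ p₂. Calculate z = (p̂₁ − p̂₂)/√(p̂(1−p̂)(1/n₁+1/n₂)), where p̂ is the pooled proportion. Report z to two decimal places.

p̂₁ = 494/777 = 0.63578, p̂₂ = 438/726 = 0.60331.
Pooled p̂ = (494+438)/(777+726) = 932/1503 = 0.62009.
SE = √(0.235578 × 0.00266441) = 0.02505.
z = (0.63578 − 0.60331)/0.02505 = 0.03247/0.02505 = 1.30.

z = 1.30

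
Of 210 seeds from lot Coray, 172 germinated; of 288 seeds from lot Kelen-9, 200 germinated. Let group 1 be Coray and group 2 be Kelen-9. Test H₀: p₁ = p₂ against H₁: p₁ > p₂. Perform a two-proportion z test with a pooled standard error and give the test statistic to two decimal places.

z = 3.16

p̂₁ = 172/210 = 0.8190, p̂₂ = 200/288 = 0.6944.
Pooled p̂ = (172+200)/(210+288) = 372/498 = 0.7470.
SE = √(0.188997 × 0.00823413) = 0.0394.
z = (0.8190 − 0.6944)/0.0394 = 0.1246/0.0394 = 3.16.
p-value = P(Z > 3.159) ≈ 0.0008.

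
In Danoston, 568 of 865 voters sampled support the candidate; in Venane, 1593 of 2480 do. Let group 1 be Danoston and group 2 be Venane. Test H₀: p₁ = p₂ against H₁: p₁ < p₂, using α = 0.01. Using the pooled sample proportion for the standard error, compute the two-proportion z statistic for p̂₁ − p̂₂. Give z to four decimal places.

z = 0.7578

p̂₁ = 568/865 = 0.6566474, p̂₂ = 1593/2480 = 0.6423387.
Pooled p̂ = (568+1593)/(865+2480) = 2161/3345 = 0.6460389.
SE = √(p̂(1−p̂)(1/n₁+1/n₂)) = √(0.6460389·0.3539611·0.0015593) = √(0.000356568) = 0.0188830.
z = (0.6566474 − 0.6423387)/0.0188830 = 0.0143087/0.0188830 = 0.7578.
p-value = P(Z < 0.758) ≈ 0.7757. With α = 0.01, fail to reject H₀.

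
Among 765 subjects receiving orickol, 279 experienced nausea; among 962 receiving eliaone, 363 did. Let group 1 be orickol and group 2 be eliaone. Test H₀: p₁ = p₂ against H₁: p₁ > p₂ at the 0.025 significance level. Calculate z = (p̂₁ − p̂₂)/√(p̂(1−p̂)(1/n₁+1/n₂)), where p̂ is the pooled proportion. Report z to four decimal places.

z = -0.5396

p̂₁ = 279/765 ≈ 0.364706, p̂₂ = 363/962 ≈ 0.377339.
Pooled p̂ = (279+363)/(765+962) = 642/1727 = 0.371743.
SE = √(0.23355 × 0.00234669) = 0.023411.
z = (0.364706 − 0.377339)/0.023411 = -0.012633/0.023411 = -0.5396.
p-value = P(Z > -0.540) ≈ 0.7053, so at α = 0.025 we fail to reject H₀.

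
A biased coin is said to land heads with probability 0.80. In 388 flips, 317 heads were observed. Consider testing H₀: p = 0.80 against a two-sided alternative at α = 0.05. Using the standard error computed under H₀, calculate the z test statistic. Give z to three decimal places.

p̂ = 317/388 ≈ 0.81701.
Standard error under H₀: √(0.8×0.2/388) = 0.02031.
z = (0.81701 − 0.8)/0.02031 = 0.01701/0.02031 = 0.838.
Two-sided p-value ≈ 2·Φ(−0.838) = 0.4022; since p > α = 0.05, fail to reject H₀.

z = 0.838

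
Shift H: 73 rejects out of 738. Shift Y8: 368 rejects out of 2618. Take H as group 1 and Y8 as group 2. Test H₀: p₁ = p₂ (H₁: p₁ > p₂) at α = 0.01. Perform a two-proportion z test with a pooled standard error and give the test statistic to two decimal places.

z = -2.96

p̂₁ = 73/738 = 0.0989, p̂₂ = 368/2618 = 0.1406.
Pooled p̂ = (73+368)/(738+2618) = 441/3356 = 0.1314.
SE = √(p̂(1−p̂)(1/n₁+1/n₂)) = √(0.1314·0.8686·0.00173698) = √(0.000198257) = 0.0141.
z = (0.0989 − 0.1406)/0.0141 = -0.0417/0.0141 = -2.96.
p-value = P(Z > -2.958) ≈ 0.9985; since p > α = 0.01, fail to reject H₀.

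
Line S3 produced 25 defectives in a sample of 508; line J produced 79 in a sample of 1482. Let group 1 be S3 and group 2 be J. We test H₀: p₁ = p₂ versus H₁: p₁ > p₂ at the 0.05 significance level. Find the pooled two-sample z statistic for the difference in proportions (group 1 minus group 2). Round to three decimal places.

z = -0.358

p̂₁ = 25/508 = 0.04921, p̂₂ = 79/1482 = 0.05331.
Pooled p̂ = (25+79)/(508+1482) = 104/1990 = 0.05226.
SE = √(p̂(1−p̂)(1/n₁+1/n₂)) = √(0.05226·0.94774·0.00264327) = √(0.000130921) = 0.01144.
z = (0.04921 − 0.05331)/0.01144 = -0.00410/0.01144 = -0.358.
p-value = P(Z > -0.358) ≈ 0.6397, so at α = 0.05 we fail to reject H₀.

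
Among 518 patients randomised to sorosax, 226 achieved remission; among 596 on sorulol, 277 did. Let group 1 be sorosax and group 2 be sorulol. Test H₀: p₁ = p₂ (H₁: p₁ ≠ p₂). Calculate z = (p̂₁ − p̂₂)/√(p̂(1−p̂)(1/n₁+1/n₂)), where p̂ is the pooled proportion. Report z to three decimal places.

z = -0.952

p̂₁ = 226/518 = 0.436293, p̂₂ = 277/596 = 0.464765.
Pooled p̂ = (226+277)/(518+596) = 503/1114 = 0.451526.
SE = √(p̂(1−p̂)(1/n₁+1/n₂)) = √(0.451526·0.548474·0.00360835) = √(0.00089361) = 0.029893.
z = (0.436293 − 0.464765)/0.029893 = -0.028472/0.029893 = -0.952.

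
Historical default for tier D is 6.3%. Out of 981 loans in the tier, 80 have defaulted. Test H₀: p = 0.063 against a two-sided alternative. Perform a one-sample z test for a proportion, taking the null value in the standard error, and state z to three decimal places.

z = 2.391

p̂ = 80/981 = 0.081549.
Standard error under H₀: √(0.063×0.937/981) = 0.007757.
z = (0.081549 − 0.063)/0.007757 = 0.018549/0.007757 = 2.391.
p-value = 2·P(Z > 2.391) ≈ 0.0168.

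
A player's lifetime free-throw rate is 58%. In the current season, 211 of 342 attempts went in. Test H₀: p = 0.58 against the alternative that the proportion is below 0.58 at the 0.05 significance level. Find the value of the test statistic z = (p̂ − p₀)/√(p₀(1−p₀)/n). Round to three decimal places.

p̂ = 211/342 ≈ 0.61696.
SE = √(p₀(1−p₀)/n) = √(0.2436/342) = 0.02669.
z = (0.61696 − 0.58)/0.02669 = 0.03696/0.02669 = 1.385.
p-value = P(Z < 1.385) ≈ 0.9169. With α = 0.05, fail to reject H₀.

z = 1.385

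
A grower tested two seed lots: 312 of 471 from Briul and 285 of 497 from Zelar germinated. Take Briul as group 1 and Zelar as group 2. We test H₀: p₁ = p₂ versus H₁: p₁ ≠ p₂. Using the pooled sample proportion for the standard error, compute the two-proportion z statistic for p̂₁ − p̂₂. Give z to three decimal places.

z = 2.846

p̂₁ = 312/471 = 0.66242, p̂₂ = 285/497 = 0.57344.
Pooled p̂ = (312+285)/(471+497) = 597/968 = 0.61674.
SE = √(p̂(1−p̂)(1/n₁+1/n₂)) = √(0.61674·0.38326·0.00413521) = √(0.000977452) = 0.03126.
z = (0.66242 − 0.57344)/0.03126 = 0.08898/0.03126 = 2.846.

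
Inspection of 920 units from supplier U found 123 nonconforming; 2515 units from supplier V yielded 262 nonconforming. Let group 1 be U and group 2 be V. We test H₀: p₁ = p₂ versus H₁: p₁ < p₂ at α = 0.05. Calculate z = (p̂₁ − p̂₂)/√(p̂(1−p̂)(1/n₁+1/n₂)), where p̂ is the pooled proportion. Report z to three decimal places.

p̂₁ = 123/920 ≈ 0.133696, p̂₂ = 262/2515 ≈ 0.104175.
Pooled p̂ = (123+262)/(920+2515) = 385/3435 = 0.112082.
SE = √(p̂(1−p̂)(1/n₁+1/n₂)) = √(0.112082·0.887918·0.00148457) = √(0.000147743) = 0.012155.
z = (0.133696 − 0.104175)/0.012155 = 0.029521/0.012155 = 2.429.
p-value = P(Z < 2.429) ≈ 0.9924. With α = 0.05, fail to reject H₀.

z = 2.429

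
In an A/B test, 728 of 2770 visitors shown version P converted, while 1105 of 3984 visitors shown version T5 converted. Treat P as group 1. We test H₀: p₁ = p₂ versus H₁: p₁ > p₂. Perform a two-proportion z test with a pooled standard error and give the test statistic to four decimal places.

z = -1.3220

p̂₁ = 728/2770 ≈ 0.262816, p̂₂ = 1105/3984 ≈ 0.277359.
Pooled p̂ = (728+1105)/(2770+3984) = 1833/6754 = 0.271395.
SE = √(0.19774 × 0.000612015) = 0.011001.
z = (0.262816 − 0.277359)/0.011001 = -0.014543/0.011001 = -1.3220.
p-value = P(Z > -1.322) ≈ 0.9069.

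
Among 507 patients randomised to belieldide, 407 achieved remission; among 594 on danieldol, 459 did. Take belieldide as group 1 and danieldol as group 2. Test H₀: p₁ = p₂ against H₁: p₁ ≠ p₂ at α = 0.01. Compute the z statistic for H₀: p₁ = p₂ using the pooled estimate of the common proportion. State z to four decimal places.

p̂₁ = 407/507 = 0.802761, p̂₂ = 459/594 = 0.772727.
Pooled p̂ = (407+459)/(507+594) = 866/1101 = 0.786558.
SE = √(p̂(1−p̂)(1/n₁+1/n₂)) = √(0.786558·0.213442·0.00365589) = √(0.000613768) = 0.024774.
z = (0.802761 − 0.772727)/0.024774 = 0.030034/0.024774 = 1.2123.
Two-sided p-value ≈ 2·Φ(−1.212) = 0.2254. With α = 0.01, fail to reject H₀.

z = 1.2123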